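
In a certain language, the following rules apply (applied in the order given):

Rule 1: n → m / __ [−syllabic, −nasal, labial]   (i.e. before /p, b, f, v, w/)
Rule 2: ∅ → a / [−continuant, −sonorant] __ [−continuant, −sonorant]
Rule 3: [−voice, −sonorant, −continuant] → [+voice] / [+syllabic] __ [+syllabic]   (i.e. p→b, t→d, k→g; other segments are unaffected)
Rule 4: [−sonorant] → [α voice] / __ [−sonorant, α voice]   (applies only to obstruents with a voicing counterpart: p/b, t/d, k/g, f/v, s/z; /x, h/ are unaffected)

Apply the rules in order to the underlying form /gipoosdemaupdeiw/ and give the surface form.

Rule 1 (nasal place assimilation): no segment meets the environment; /gipoosdemaupdeiw/ is unchanged.
Rule 2 (stop-cluster a-epenthesis): /p/ and /d/ form a stop–stop cluster, so [a] is inserted between them. /gipoosdemaupdeiw/ → gipoosdemaupadeiw.
Rule 3 (intervocalic voicing): /p/ is a voiceless stop between vowels /i/ and /o/, so it voices to [b]. /p/ is a voiceless stop between vowels /u/ and /a/, so it voices to [b]. /gipoosdemaupadeiw/ → giboosdemaubadeiw.
Rule 4 (regressive voicing assimilation): /s/ precedes the voiced obstruent /d/, so it voices to [z] by assimilation. /giboosdemaubadeiw/ → giboozdemaubadeiw.

giboozdemaubadeiw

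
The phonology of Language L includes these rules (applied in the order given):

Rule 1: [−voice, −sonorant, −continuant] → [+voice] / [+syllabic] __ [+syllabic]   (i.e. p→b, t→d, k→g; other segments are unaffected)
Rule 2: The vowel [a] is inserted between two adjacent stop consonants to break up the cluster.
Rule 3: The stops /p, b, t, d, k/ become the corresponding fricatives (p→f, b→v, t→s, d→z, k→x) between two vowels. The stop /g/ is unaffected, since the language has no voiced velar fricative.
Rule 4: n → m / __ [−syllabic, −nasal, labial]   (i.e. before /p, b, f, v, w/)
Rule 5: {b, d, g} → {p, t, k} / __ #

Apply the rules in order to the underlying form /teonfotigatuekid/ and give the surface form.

Rule 1 (intervocalic voicing): /t/ is a voiceless stop between vowels /o/ and /i/, so it voices to [d]. /t/ is a voiceless stop between vowels /a/ and /u/, so it voices to [d]. /k/ is a voiceless stop between vowels /e/ and /i/, so it voices to [g]. /teonfotigatuekid/ → teonfodigaduegid.
Rule 2 (stop-cluster a-epenthesis): no segment meets the environment; /teonfodigaduegid/ is unchanged.
Rule 3 (intervocalic spirantization): /d/ is a stop between vowels /o/ and /i/, so it spirantizes to the fricative [z]. /d/ is a stop between vowels /a/ and /u/, so it spirantizes to the fricative [z]. /teonfodigaduegid/ → teonfozigazuegid.
Rule 4 (nasal place assimilation): /n/ precedes the labial consonant /f/, so it assimilates in place to [m]. /teonfozigazuegid/ → teomfozigazuegid.
Rule 5 (final devoicing): /d/ is a voiced stop in word-final position, so it devoices to [t]. /teomfozigazuegid/ → teomfozigazuegit.

teomfozigazuegit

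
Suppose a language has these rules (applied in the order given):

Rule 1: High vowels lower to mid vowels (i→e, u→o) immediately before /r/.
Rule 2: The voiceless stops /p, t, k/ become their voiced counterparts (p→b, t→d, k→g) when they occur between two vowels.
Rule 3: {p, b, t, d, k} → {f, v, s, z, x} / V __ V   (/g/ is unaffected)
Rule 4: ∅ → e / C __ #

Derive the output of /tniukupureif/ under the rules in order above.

tniuguvoreife

Rule 1 (pre-rhotic lowering): /u/ is a high vowel immediately before /r/, so it lowers to [o]. /tniukupureif/ → tniukuporeif.
Rule 2 (intervocalic voicing): /k/ is a voiceless stop between vowels /u/ and /u/, so it voices to [g]. /p/ is a voiceless stop between vowels /u/ and /o/, so it voices to [b]. /tniukuporeif/ → tniuguboreif.
Rule 3 (intervocalic spirantization): /b/ is a stop between vowels /u/ and /o/, so it spirantizes to the fricative [v]. /tniuguboreif/ → tniuguvoreif.
Rule 4 (final e-epenthesis): the form ends in the consonant /f/, so [e] is inserted word-finally. /tniuguvoreif/ → tniuguvoreife.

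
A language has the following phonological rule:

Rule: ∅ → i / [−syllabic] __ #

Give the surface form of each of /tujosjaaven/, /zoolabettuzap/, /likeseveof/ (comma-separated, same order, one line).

/tujosjaaven/: the form ends in the consonant /n/, so [i] is inserted word-finally. → [tujosjaaveni].
/zoolabettuzap/: the form ends in the consonant /p/, so [i] is inserted word-finally. → [zoolabettuzapi].
/likeseveof/: the form ends in the consonant /f/, so [i] is inserted word-finally. → [likeseveofi].

tujosjaaveni, zoolabettuzapi, likeseveofi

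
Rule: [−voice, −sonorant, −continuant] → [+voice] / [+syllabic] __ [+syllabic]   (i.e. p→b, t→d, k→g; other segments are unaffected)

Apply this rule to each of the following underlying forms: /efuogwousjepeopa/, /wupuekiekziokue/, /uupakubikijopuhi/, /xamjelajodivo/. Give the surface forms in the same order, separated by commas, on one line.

/efuogwousjepeopa/: /p/ is a voiceless stop between vowels /e/ and /e/, so it voices to [b]. /p/ is a voiceless stop between vowels /o/ and /a/, so it voices to [b]. → [efuogwousjebeoba].
/wupuekiekziokue/: /p/ is a voiceless stop between vowels /u/ and /u/, so it voices to [b]. /k/ is a voiceless stop between vowels /e/ and /i/, so it voices to [g]. /k/ is a voiceless stop between vowels /o/ and /u/, so it voices to [g]. → [wubuegiekziogue].
/uupakubikijopuhi/: /p/ is a voiceless stop between vowels /u/ and /a/, so it voices to [b]. /k/ is a voiceless stop between vowels /a/ and /u/, so it voices to [g]. /k/ is a voiceless stop between vowels /i/ and /i/, so it voices to [g]. /p/ is a voiceless stop between vowels /o/ and /u/, so it voices to [b]. → [uubagubigijobuhi].
/xamjelajodivo/: the rule's environment is not met; surfaces unchanged as [xamjelajodivo].

efuogwousjebeoba, wubuegiekziogue, uubagubigijobuhi, xamjelajodivo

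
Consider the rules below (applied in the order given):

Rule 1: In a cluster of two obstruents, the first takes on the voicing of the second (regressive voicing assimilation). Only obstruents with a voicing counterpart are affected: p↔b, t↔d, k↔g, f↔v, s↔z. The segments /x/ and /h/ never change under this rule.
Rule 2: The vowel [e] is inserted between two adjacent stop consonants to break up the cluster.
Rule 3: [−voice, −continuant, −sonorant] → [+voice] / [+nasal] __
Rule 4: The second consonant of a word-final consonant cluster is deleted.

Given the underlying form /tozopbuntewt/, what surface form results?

Rule 1 (regressive voicing assimilation): /p/ precedes the voiced obstruent /b/, so it voices to [b] by assimilation. /tozopbuntewt/ → tozobbuntewt.
Rule 2 (stop-cluster e-epenthesis): /b/ and /b/ form a stop–stop cluster, so [e] is inserted between them. /tozobbuntewt/ → tozobebuntewt.
Rule 3 (post-nasal voicing): /t/ is a voiceless stop immediately after the nasal /n/, so it voices to [d]. /tozobebuntewt/ → tozobebundewt.
Rule 4 (final cluster simplification): /t/ is the second consonant of a word-final cluster /wt/, so it deletes. /tozobebundewt/ → tozobebundew.

tozobebundew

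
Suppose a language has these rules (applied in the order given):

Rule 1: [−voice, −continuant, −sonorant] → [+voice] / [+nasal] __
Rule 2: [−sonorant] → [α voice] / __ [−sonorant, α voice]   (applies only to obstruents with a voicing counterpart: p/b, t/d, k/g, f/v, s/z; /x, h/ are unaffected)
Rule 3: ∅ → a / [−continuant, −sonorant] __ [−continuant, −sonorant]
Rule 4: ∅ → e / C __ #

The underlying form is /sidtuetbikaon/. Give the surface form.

sitatuedabikaone

Rule 1 (post-nasal voicing): no segment meets the environment; /sidtuetbikaon/ is unchanged.
Rule 2 (regressive voicing assimilation): /d/ precedes the voiceless obstruent /t/, so it devoices to [t] by assimilation. /t/ precedes the voiced obstruent /b/, so it voices to [d] by assimilation. /sidtuetbikaon/ → sittuedbikaon.
Rule 3 (stop-cluster a-epenthesis): /t/ and /t/ form a stop–stop cluster, so [a] is inserted between them. /d/ and /b/ form a stop–stop cluster, so [a] is inserted between them. /sittuedbikaon/ → sitatuedabikaon.
Rule 4 (final e-epenthesis): the form ends in the consonant /n/, so [e] is inserted word-finally. /sitatuedabikaon/ → sitatuedabikaone.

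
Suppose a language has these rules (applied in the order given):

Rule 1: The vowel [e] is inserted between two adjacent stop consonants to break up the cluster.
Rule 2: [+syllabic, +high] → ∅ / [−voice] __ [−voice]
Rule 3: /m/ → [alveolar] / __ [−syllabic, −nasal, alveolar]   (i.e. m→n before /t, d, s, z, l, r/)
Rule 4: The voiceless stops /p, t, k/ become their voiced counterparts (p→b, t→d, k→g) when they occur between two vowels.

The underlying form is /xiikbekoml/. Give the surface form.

Rule 1 (stop-cluster e-epenthesis): /k/ and /b/ form a stop–stop cluster, so [e] is inserted between them. /xiikbekoml/ → xiikebekoml.
Rule 2 (high vowel syncope): no segment meets the environment; /xiikebekoml/ is unchanged.
Rule 3 (nasal place assimilation): /m/ precedes the alveolar consonant /l/, so it assimilates in place to [n]. /xiikebekoml/ → xiikebekonl.
Rule 4 (intervocalic voicing): /k/ is a voiceless stop between vowels /i/ and /e/, so it voices to [g]. /k/ is a voiceless stop between vowels /e/ and /o/, so it voices to [g]. /xiikebekonl/ → xiigebegonl.

xiigebegonl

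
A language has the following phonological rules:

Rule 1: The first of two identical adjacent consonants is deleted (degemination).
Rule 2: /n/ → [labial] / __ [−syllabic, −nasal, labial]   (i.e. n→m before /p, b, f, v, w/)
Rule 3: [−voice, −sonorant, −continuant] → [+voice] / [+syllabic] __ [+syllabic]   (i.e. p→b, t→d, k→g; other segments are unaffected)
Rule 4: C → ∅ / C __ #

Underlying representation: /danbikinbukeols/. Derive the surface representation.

Rule 1 (degemination): no segment meets the environment; /danbikinbukeols/ is unchanged.
Rule 2 (nasal place assimilation): /n/ precedes the labial consonant /b/, so it assimilates in place to [m]. /n/ precedes the labial consonant /b/, so it assimilates in place to [m]. /danbikinbukeols/ → dambikimbukeols.
Rule 3 (intervocalic voicing): /k/ is a voiceless stop between vowels /i/ and /i/, so it voices to [g]. /k/ is a voiceless stop between vowels /u/ and /e/, so it voices to [g]. /dambikimbukeols/ → dambigimbugeols.
Rule 4 (final cluster simplification): /s/ is the second consonant of a word-final cluster /ls/, so it deletes. /dambigimbugeols/ → dambigimbugeol.

dambigimbugeol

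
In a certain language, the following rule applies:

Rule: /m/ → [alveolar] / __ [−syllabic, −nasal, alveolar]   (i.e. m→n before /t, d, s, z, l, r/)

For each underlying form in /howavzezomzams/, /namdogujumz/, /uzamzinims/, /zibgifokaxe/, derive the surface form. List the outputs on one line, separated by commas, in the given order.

/howavzezomzams/: /m/ precedes the alveolar consonant /z/, so it assimilates in place to [n]. /m/ precedes the alveolar consonant /s/, so it assimilates in place to [n]. → [howavzezonzans].
/namdogujumz/: /m/ precedes the alveolar consonant /d/, so it assimilates in place to [n]. /m/ precedes the alveolar consonant /z/, so it assimilates in place to [n]. → [nandogujunz].
/uzamzinims/: /m/ precedes the alveolar consonant /z/, so it assimilates in place to [n]. /m/ precedes the alveolar consonant /s/, so it assimilates in place to [n]. → [uzanzinins].
/zibgifokaxe/: the rule's environment is not met; surfaces unchanged as [zibgifokaxe].

howavzezonzans, nandogujunz, uzanzinins, zibgifokaxe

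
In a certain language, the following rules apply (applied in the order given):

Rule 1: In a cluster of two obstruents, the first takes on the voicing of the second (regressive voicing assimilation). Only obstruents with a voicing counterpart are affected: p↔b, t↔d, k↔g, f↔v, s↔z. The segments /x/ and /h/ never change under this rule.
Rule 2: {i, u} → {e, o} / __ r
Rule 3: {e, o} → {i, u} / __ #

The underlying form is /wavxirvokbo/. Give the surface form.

wafxervogbu

Rule 1 (regressive voicing assimilation): /v/ precedes the voiceless obstruent /x/, so it devoices to [f] by assimilation. /k/ precedes the voiced obstruent /b/, so it voices to [g] by assimilation. /wavxirvokbo/ → wafxirvogbo.
Rule 2 (pre-rhotic lowering): /i/ is a high vowel immediately before /r/, so it lowers to [e]. /wafxirvogbo/ → wafxervogbo.
Rule 3 (final vowel raising): /o/ is a mid vowel in word-final position, so it raises to [u]. /wafxervogbo/ → wafxervogbu.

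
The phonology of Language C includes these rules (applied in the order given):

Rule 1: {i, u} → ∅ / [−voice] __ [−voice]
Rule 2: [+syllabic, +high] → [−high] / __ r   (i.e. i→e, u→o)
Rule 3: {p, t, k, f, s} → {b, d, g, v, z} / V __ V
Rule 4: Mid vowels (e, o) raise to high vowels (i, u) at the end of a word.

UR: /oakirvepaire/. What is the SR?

Rule 1 (high vowel syncope): no segment meets the environment; /oakirvepaire/ is unchanged.
Rule 2 (pre-rhotic lowering): /i/ is a high vowel immediately before /r/, so it lowers to [e]. /i/ is a high vowel immediately before /r/, so it lowers to [e]. /oakirvepaire/ → oakervepaere.
Rule 3 (intervocalic voicing): /k/ is a voiceless obstruent between vowels /a/ and /e/, so it voices to [g]. /p/ is a voiceless obstruent between vowels /e/ and /a/, so it voices to [b]. /oakervepaere/ → oagervebaere.
Rule 4 (final vowel raising): /e/ is a mid vowel in word-final position, so it raises to [i]. /oagervebaere/ → oagervebaeri.

oagervebaeri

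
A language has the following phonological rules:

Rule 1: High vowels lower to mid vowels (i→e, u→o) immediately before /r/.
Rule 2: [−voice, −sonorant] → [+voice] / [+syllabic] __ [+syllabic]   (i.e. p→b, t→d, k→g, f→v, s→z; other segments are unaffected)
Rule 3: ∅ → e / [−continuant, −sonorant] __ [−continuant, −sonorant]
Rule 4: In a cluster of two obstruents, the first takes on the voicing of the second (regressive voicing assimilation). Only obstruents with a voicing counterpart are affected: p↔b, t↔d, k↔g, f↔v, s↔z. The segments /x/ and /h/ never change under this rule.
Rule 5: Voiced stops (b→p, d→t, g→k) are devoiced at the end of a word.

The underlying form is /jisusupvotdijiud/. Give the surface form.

Rule 1 (pre-rhotic lowering): no segment meets the environment; /jisusupvotdijiud/ is unchanged.
Rule 2 (intervocalic voicing): /s/ is a voiceless obstruent between vowels /i/ and /u/, so it voices to [z]. /s/ is a voiceless obstruent between vowels /u/ and /u/, so it voices to [z]. /jisusupvotdijiud/ → jizuzupvotdijiud.
Rule 3 (stop-cluster e-epenthesis): /t/ and /d/ form a stop–stop cluster, so [e] is inserted between them. /jizuzupvotdijiud/ → jizuzupvotedijiud.
Rule 4 (regressive voicing assimilation): /p/ precedes the voiced obstruent /v/, so it voices to [b] by assimilation. /jizuzupvotedijiud/ → jizuzubvotedijiud.
Rule 5 (final devoicing): /d/ is a voiced stop in word-final position, so it devoices to [t]. /jizuzubvotedijiud/ → jizuzubvotedijiut.

jizuzubvotedijiut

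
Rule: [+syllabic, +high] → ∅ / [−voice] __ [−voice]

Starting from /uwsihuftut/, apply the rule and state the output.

uwshftt

/i/ is a high vowel flanked by voiceless consonants /s/ and /h/, so it deletes.
/u/ is a high vowel flanked by voiceless consonants /h/ and /f/, so it deletes.
/u/ is a high vowel flanked by voiceless consonants /t/ and /t/, so it deletes.
The other instance of /u/ does not occur in the required environment and remains unchanged.
Surface form: [uwshftt].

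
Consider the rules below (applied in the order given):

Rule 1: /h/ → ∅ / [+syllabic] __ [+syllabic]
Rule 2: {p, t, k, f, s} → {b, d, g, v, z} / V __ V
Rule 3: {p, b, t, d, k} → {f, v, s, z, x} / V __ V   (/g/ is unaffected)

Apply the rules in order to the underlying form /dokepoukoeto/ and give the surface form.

Rule 1 (intervocalic h-deletion): no segment meets the environment; /dokepoukoeto/ is unchanged.
Rule 2 (intervocalic voicing): /k/ is a voiceless obstruent between vowels /o/ and /e/, so it voices to [g]. /p/ is a voiceless obstruent between vowels /e/ and /o/, so it voices to [b]. /k/ is a voiceless obstruent between vowels /u/ and /o/, so it voices to [g]. /t/ is a voiceless obstruent between vowels /e/ and /o/, so it voices to [d]. /dokepoukoeto/ → dogebougoedo.
Rule 3 (intervocalic spirantization): /b/ is a stop between vowels /e/ and /o/, so it spirantizes to the fricative [v]. /d/ is a stop between vowels /e/ and /o/, so it spirantizes to the fricative [z]. /dogebougoedo/ → dogevougoezo.

dogevougoezo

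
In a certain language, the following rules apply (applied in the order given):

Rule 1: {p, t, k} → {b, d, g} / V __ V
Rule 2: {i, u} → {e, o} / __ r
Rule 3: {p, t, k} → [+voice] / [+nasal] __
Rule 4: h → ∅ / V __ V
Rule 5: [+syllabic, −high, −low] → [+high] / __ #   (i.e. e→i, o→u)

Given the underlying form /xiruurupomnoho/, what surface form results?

xeruorubomnou

Rule 1 (intervocalic voicing): /p/ is a voiceless stop between vowels /u/ and /o/, so it voices to [b]. /xiruurupomnoho/ → xiruurubomnoho.
Rule 2 (pre-rhotic lowering): /i/ is a high vowel immediately before /r/, so it lowers to [e]. /u/ is a high vowel immediately before /r/, so it lowers to [o]. /xiruurubomnoho/ → xeruorubomnoho.
Rule 3 (post-nasal voicing): no segment meets the environment; /xeruorubomnoho/ is unchanged.
Rule 4 (intervocalic h-deletion): /h/ occurs between vowels /o/ and /o/, so it deletes. /xeruorubomnoho/ → xeruorubomnoo.
Rule 5 (final vowel raising): /o/ is a mid vowel in word-final position, so it raises to [u]. /xeruorubomnoo/ → xeruorubomnou.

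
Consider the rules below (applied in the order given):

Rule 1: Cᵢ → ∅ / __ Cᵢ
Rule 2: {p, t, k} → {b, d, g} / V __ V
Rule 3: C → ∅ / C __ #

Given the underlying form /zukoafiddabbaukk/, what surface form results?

Rule 1 (degemination): /dd/ is a geminate; the first /d/ deletes. /bb/ is a geminate; the first /b/ deletes. /kk/ is a geminate; the first /k/ deletes. /zukoafiddabbaukk/ → zukoafidabauk.
Rule 2 (intervocalic voicing): /k/ is a voiceless stop between vowels /u/ and /o/, so it voices to [g]. /zukoafidabauk/ → zugoafidabauk.
Rule 3 (final cluster simplification): no segment meets the environment; /zugoafidabauk/ is unchanged.

zugoafidabauk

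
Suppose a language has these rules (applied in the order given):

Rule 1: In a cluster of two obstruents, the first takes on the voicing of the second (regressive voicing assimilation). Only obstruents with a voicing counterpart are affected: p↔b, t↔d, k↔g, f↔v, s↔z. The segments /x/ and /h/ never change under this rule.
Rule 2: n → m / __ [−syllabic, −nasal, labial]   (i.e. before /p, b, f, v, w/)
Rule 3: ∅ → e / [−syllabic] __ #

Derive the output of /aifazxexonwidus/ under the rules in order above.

aifasxexomwiduse

Rule 1 (regressive voicing assimilation): /z/ precedes the voiceless obstruent /x/, so it devoices to [s] by assimilation. /aifazxexonwidus/ → aifasxexonwidus.
Rule 2 (nasal place assimilation): /n/ precedes the labial consonant /w/, so it assimilates in place to [m]. /aifasxexonwidus/ → aifasxexomwidus.
Rule 3 (final e-epenthesis): the form ends in the consonant /s/, so [e] is inserted word-finally. /aifasxexomwidus/ → aifasxexomwiduse.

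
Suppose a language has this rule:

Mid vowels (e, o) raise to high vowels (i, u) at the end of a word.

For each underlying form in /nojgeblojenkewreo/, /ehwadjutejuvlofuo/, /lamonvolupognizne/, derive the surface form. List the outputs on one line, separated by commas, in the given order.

/nojgeblojenkewreo/: /o/ is a mid vowel in word-final position, so it raises to [u]. → [nojgeblojenkewreu].
/ehwadjutejuvlofuo/: /o/ is a mid vowel in word-final position, so it raises to [u]. → [ehwadjutejuvlofuu].
/lamonvolupognizne/: /e/ is a mid vowel in word-final position, so it raises to [i]. → [lamonvolupognizni].

nojgeblojenkewreu, ehwadjutejuvlofuu, lamonvolupognizni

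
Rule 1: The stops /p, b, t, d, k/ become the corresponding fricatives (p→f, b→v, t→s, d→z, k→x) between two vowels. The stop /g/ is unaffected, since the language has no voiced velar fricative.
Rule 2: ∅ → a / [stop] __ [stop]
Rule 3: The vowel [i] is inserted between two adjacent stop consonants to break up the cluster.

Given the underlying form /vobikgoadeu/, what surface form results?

vovikagoazeu

Rule 1 (intervocalic spirantization): /b/ is a stop between vowels /o/ and /i/, so it spirantizes to the fricative [v]. /d/ is a stop between vowels /a/ and /e/, so it spirantizes to the fricative [z]. /vobikgoadeu/ → vovikgoazeu.
Rule 2 (stop-cluster a-epenthesis): /k/ and /g/ form a stop–stop cluster, so [a] is inserted between them. /vovikgoazeu/ → vovikagoazeu.
Rule 3 (stop-cluster i-epenthesis): no segment meets the environment; /vovikagoazeu/ is unchanged.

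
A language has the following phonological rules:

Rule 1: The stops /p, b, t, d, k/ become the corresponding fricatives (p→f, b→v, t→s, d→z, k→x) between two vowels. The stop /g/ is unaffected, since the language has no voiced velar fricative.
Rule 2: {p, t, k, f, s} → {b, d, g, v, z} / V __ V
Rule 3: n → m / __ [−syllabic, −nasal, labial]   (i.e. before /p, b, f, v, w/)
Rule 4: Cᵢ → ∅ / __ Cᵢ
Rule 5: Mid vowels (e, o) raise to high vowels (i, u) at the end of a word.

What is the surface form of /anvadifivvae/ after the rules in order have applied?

Rule 1 (intervocalic spirantization): /d/ is a stop between vowels /a/ and /i/, so it spirantizes to the fricative [z]. /anvadifivvae/ → anvazifivvae.
Rule 2 (intervocalic voicing): /f/ is a voiceless obstruent between vowels /i/ and /i/, so it voices to [v]. /anvazifivvae/ → anvazivivvae.
Rule 3 (nasal place assimilation): /n/ precedes the labial consonant /v/, so it assimilates in place to [m]. /anvazivivvae/ → amvazivivvae.
Rule 4 (degemination): /vv/ is a geminate; the first /v/ deletes. /amvazivivvae/ → amvazivivae.
Rule 5 (final vowel raising): /e/ is a mid vowel in word-final position, so it raises to [i]. /amvazivivae/ → amvazivivai.

amvazivivai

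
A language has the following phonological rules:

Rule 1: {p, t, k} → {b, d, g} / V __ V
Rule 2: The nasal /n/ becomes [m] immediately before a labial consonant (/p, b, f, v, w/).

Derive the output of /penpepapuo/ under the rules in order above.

Rule 1 (intervocalic voicing): /p/ is a voiceless stop between vowels /e/ and /a/, so it voices to [b]. /p/ is a voiceless stop between vowels /a/ and /u/, so it voices to [b]. /penpepapuo/ → penpebabuo.
Rule 2 (nasal place assimilation): /n/ precedes the labial consonant /p/, so it assimilates in place to [m]. /penpebabuo/ → pempebabuo.

pempebabuo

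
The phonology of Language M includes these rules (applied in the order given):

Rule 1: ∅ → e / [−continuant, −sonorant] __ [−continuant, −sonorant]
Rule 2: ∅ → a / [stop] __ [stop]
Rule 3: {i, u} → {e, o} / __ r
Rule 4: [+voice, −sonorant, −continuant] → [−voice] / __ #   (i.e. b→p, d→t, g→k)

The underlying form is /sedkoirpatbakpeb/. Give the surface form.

Rule 1 (stop-cluster e-epenthesis): /d/ and /k/ form a stop–stop cluster, so [e] is inserted between them. /t/ and /b/ form a stop–stop cluster, so [e] is inserted between them. /k/ and /p/ form a stop–stop cluster, so [e] is inserted between them. /sedkoirpatbakpeb/ → sedekoirpatebakepeb.
Rule 2 (stop-cluster a-epenthesis): no segment meets the environment; /sedekoirpatebakepeb/ is unchanged.
Rule 3 (pre-rhotic lowering): /i/ is a high vowel immediately before /r/, so it lowers to [e]. /sedekoirpatebakepeb/ → sedekoerpatebakepeb.
Rule 4 (final devoicing): /b/ is a voiced stop in word-final position, so it devoices to [p]. /sedekoerpatebakepeb/ → sedekoerpatebakepep.

sedekoerpatebakepep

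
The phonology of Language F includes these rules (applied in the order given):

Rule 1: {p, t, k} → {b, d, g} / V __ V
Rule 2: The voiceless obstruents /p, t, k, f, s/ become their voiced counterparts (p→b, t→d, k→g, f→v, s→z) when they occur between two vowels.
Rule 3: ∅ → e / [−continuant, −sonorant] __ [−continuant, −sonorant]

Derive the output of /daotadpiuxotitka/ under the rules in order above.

Rule 1 (intervocalic voicing): /t/ is a voiceless stop between vowels /o/ and /a/, so it voices to [d]. /t/ is a voiceless stop between vowels /o/ and /i/, so it voices to [d]. /daotadpiuxotitka/ → daodadpiuxoditka.
Rule 2 (intervocalic voicing): no segment meets the environment; /daodadpiuxoditka/ is unchanged.
Rule 3 (stop-cluster e-epenthesis): /d/ and /p/ form a stop–stop cluster, so [e] is inserted between them. /t/ and /k/ form a stop–stop cluster, so [e] is inserted between them. /daodadpiuxoditka/ → daodadepiuxoditeka.

daodadepiuxoditeka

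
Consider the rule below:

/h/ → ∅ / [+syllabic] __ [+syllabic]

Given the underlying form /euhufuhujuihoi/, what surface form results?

/h/ occurs between vowels /u/ and /u/, so it deletes.
/h/ occurs between vowels /u/ and /u/, so it deletes.
/h/ occurs between vowels /i/ and /o/, so it deletes.
Surface form: [euufuujuioi].

euufuujuioi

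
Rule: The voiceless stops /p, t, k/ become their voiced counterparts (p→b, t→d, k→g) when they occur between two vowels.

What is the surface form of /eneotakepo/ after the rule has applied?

/t/ is a voiceless stop between vowels /o/ and /a/, so it voices to [d].
/k/ is a voiceless stop between vowels /a/ and /e/, so it voices to [g].
/p/ is a voiceless stop between vowels /e/ and /o/, so it voices to [b].
Surface form: [eneodagebo].

eneodagebo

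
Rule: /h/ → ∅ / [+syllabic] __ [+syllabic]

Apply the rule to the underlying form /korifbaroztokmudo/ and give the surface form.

korifbaroztokmudo

No segment of /korifbaroztokmudo/ meets the structural description of the rule, so the form surfaces unchanged.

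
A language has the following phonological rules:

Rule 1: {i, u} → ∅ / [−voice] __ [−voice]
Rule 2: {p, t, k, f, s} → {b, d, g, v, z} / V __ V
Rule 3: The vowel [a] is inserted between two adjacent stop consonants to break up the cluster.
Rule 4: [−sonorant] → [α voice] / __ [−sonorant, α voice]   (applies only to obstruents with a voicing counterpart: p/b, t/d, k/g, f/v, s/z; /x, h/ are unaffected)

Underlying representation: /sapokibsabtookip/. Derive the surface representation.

Rule 1 (high vowel syncope): /i/ is a high vowel flanked by voiceless consonants /k/ and /p/, so it deletes. /sapokibsabtookip/ → sapokibsabtookp.
Rule 2 (intervocalic voicing): /p/ is a voiceless obstruent between vowels /a/ and /o/, so it voices to [b]. /k/ is a voiceless obstruent between vowels /o/ and /i/, so it voices to [g]. /sapokibsabtookp/ → sabogibsabtookp.
Rule 3 (stop-cluster a-epenthesis): /b/ and /t/ form a stop–stop cluster, so [a] is inserted between them. /k/ and /p/ form a stop–stop cluster, so [a] is inserted between them. /sabogibsabtookp/ → sabogibsabatookap.
Rule 4 (regressive voicing assimilation): /b/ precedes the voiceless obstruent /s/, so it devoices to [p] by assimilation. /sabogibsabatookap/ → sabogipsabatookap.

sabogipsabatookap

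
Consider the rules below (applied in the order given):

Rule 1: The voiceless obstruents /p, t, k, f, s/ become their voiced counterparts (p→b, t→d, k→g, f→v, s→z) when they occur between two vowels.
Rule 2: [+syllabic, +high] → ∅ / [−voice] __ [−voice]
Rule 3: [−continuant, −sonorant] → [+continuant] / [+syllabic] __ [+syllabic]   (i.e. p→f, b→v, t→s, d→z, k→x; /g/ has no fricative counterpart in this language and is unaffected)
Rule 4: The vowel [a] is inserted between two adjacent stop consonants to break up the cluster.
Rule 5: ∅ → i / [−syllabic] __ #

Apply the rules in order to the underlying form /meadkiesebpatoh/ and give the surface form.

meadakiezebapazohi

Rule 1 (intervocalic voicing): /s/ is a voiceless obstruent between vowels /e/ and /e/, so it voices to [z]. /t/ is a voiceless obstruent between vowels /a/ and /o/, so it voices to [d]. /meadkiesebpatoh/ → meadkiezebpadoh.
Rule 2 (high vowel syncope): no segment meets the environment; /meadkiezebpadoh/ is unchanged.
Rule 3 (intervocalic spirantization): /d/ is a stop between vowels /a/ and /o/, so it spirantizes to the fricative [z]. /meadkiezebpadoh/ → meadkiezebpazoh.
Rule 4 (stop-cluster a-epenthesis): /d/ and /k/ form a stop–stop cluster, so [a] is inserted between them. /b/ and /p/ form a stop–stop cluster, so [a] is inserted between them. /meadkiezebpazoh/ → meadakiezebapazoh.
Rule 5 (final i-epenthesis): the form ends in the consonant /h/, so [i] is inserted word-finally. /meadakiezebapazoh/ → meadakiezebapazohi.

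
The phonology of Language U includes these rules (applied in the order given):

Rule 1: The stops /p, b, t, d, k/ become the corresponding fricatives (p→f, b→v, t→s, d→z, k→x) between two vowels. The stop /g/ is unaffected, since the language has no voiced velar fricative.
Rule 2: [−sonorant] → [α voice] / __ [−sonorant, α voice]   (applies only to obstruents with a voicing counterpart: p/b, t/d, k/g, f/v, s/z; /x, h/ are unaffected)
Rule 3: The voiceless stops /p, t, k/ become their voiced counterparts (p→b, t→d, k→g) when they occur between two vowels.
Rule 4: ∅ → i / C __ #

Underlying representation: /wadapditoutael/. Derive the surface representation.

Rule 1 (intervocalic spirantization): /d/ is a stop between vowels /a/ and /a/, so it spirantizes to the fricative [z]. /t/ is a stop between vowels /i/ and /o/, so it spirantizes to the fricative [s]. /t/ is a stop between vowels /u/ and /a/, so it spirantizes to the fricative [s]. /wadapditoutael/ → wazapdisousael.
Rule 2 (regressive voicing assimilation): /p/ precedes the voiced obstruent /d/, so it voices to [b] by assimilation. /wazapdisousael/ → wazabdisousael.
Rule 3 (intervocalic voicing): no segment meets the environment; /wazabdisousael/ is unchanged.
Rule 4 (final i-epenthesis): the form ends in the consonant /l/, so [i] is inserted word-finally. /wazabdisousael/ → wazabdisousaeli.

wazabdisousaeli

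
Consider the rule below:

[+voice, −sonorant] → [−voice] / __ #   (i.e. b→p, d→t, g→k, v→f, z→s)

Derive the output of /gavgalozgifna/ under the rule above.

No segment of /gavgalozgifna/ meets the structural description of the rule, so the form surfaces unchanged.

gavgalozgifna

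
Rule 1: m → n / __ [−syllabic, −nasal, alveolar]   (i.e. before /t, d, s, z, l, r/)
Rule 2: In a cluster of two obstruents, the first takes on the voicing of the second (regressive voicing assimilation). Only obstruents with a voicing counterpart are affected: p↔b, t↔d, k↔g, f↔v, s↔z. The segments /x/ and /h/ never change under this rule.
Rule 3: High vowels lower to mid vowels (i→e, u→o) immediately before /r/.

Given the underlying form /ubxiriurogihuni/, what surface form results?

upxeriorogihuni

Rule 1 (nasal place assimilation): no segment meets the environment; /ubxiriurogihuni/ is unchanged.
Rule 2 (regressive voicing assimilation): /b/ precedes the voiceless obstruent /x/, so it devoices to [p] by assimilation. /ubxiriurogihuni/ → upxiriurogihuni.
Rule 3 (pre-rhotic lowering): /i/ is a high vowel immediately before /r/, so it lowers to [e]. /u/ is a high vowel immediately before /r/, so it lowers to [o]. /upxiriurogihuni/ → upxeriorogihuni.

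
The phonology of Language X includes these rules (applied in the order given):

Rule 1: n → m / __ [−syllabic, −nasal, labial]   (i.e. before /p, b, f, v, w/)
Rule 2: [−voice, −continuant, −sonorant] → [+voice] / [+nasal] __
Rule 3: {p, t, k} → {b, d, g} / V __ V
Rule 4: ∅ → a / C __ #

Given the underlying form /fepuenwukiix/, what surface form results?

Rule 1 (nasal place assimilation): /n/ precedes the labial consonant /w/, so it assimilates in place to [m]. /fepuenwukiix/ → fepuemwukiix.
Rule 2 (post-nasal voicing): no segment meets the environment; /fepuemwukiix/ is unchanged.
Rule 3 (intervocalic voicing): /p/ is a voiceless stop between vowels /e/ and /u/, so it voices to [b]. /k/ is a voiceless stop between vowels /u/ and /i/, so it voices to [g]. /fepuemwukiix/ → febuemwugiix.
Rule 4 (final a-epenthesis): the form ends in the consonant /x/, so [a] is inserted word-finally. /febuemwugiix/ → febuemwugiixa.

febuemwugiixa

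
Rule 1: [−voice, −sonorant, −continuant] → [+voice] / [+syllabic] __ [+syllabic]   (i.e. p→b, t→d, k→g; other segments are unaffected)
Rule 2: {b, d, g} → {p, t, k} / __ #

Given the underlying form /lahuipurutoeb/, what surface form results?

Rule 1 (intervocalic voicing): /p/ is a voiceless stop between vowels /i/ and /u/, so it voices to [b]. /t/ is a voiceless stop between vowels /u/ and /o/, so it voices to [d]. /lahuipurutoeb/ → lahuiburudoeb.
Rule 2 (final devoicing): /b/ is a voiced stop in word-final position, so it devoices to [p]. /lahuiburudoeb/ → lahuiburudoep.

lahuiburudoep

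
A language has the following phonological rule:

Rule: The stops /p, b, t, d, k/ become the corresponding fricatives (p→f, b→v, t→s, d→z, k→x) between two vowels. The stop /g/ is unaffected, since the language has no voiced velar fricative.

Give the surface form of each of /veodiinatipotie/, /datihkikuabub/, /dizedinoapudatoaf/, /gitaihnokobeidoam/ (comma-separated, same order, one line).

veoziinasifosie, dasihkixuavub, dizezinoafuzasoaf, gisaihnoxoveizoam

/veodiinatipotie/: /d/ is a stop between vowels /o/ and /i/, so it spirantizes to the fricative [z]. /t/ is a stop between vowels /a/ and /i/, so it spirantizes to the fricative [s]. /p/ is a stop between vowels /i/ and /o/, so it spirantizes to the fricative [f]. /t/ is a stop between vowels /o/ and /i/, so it spirantizes to the fricative [s]. → [veoziinasifosie].
/datihkikuabub/: /t/ is a stop between vowels /a/ and /i/, so it spirantizes to the fricative [s]. /k/ is a stop between vowels /i/ and /u/, so it spirantizes to the fricative [x]. /b/ is a stop between vowels /a/ and /u/, so it spirantizes to the fricative [v]. → [dasihkixuavub].
/dizedinoapudatoaf/: /d/ is a stop between vowels /e/ and /i/, so it spirantizes to the fricative [z]. /p/ is a stop between vowels /a/ and /u/, so it spirantizes to the fricative [f]. /d/ is a stop between vowels /u/ and /a/, so it spirantizes to the fricative [z]. /t/ is a stop between vowels /a/ and /o/, so it spirantizes to the fricative [s]. → [dizezinoafuzasoaf].
/gitaihnokobeidoam/: /t/ is a stop between vowels /i/ and /a/, so it spirantizes to the fricative [s]. /k/ is a stop between vowels /o/ and /o/, so it spirantizes to the fricative [x]. /b/ is a stop between vowels /o/ and /e/, so it spirantizes to the fricative [v]. /d/ is a stop between vowels /i/ and /o/, so it spirantizes to the fricative [z]. → [gisaihnoxoveizoam].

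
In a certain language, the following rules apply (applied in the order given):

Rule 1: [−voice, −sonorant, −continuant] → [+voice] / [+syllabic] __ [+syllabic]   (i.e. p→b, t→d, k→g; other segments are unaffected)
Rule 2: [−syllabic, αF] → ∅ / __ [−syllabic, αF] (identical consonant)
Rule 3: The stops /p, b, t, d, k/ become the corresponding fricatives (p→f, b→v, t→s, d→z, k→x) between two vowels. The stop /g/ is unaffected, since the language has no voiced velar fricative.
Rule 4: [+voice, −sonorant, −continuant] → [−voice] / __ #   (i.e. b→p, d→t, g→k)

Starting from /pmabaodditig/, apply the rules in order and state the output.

Rule 1 (intervocalic voicing): /t/ is a voiceless stop between vowels /i/ and /i/, so it voices to [d]. /pmabaodditig/ → pmabaoddidig.
Rule 2 (degemination): /dd/ is a geminate; the first /d/ deletes. /pmabaoddidig/ → pmabaodidig.
Rule 3 (intervocalic spirantization): /b/ is a stop between vowels /a/ and /a/, so it spirantizes to the fricative [v]. /d/ is a stop between vowels /o/ and /i/, so it spirantizes to the fricative [z]. /d/ is a stop between vowels /i/ and /i/, so it spirantizes to the fricative [z]. /pmabaodidig/ → pmavaozizig.
Rule 4 (final devoicing): /g/ is a voiced stop in word-final position, so it devoices to [k]. /pmavaozizig/ → pmavaozizik.

pmavaozizik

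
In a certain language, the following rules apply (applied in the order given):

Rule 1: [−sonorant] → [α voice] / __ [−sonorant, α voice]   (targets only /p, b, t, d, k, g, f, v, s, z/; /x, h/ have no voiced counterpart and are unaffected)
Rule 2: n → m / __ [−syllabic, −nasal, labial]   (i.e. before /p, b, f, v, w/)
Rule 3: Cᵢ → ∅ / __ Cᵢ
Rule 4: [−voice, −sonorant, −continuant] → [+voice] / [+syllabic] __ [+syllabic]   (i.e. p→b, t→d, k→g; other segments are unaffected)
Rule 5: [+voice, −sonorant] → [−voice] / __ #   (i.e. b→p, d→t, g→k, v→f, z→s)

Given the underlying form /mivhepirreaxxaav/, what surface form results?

mifhebireaxaaf

Rule 1 (regressive voicing assimilation): /v/ precedes the voiceless obstruent /h/, so it devoices to [f] by assimilation. /mivhepirreaxxaav/ → mifhepirreaxxaav.
Rule 2 (nasal place assimilation): no segment meets the environment; /mifhepirreaxxaav/ is unchanged.
Rule 3 (degemination): /rr/ is a geminate; the first /r/ deletes. /xx/ is a geminate; the first /x/ deletes. /mifhepirreaxxaav/ → mifhepireaxaav.
Rule 4 (intervocalic voicing): /p/ is a voiceless stop between vowels /e/ and /i/, so it voices to [b]. /mifhepireaxaav/ → mifhebireaxaav.
Rule 5 (final devoicing): /v/ is a voiced obstruent in word-final position, so it devoices to [f]. /mifhebireaxaav/ → mifhebireaxaaf.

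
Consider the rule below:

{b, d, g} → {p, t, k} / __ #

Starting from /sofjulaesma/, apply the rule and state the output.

sofjulaesma

No segment of /sofjulaesma/ meets the structural description of the rule, so the form surfaces unchanged.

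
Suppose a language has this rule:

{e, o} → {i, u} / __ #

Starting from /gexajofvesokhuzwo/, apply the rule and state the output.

gexajofvesokhuzwu

/o/ is a mid vowel in word-final position, so it raises to [u].
Surface form: [gexajofvesokhuzwu].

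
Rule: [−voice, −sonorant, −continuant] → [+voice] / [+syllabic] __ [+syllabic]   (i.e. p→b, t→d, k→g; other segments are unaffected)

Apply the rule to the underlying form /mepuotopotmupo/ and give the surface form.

/p/ is a voiceless stop between vowels /e/ and /u/, so it voices to [b].
/t/ is a voiceless stop between vowels /o/ and /o/, so it voices to [d].
/p/ is a voiceless stop between vowels /o/ and /o/, so it voices to [b].
/p/ is a voiceless stop between vowels /u/ and /o/, so it voices to [b].
Surface form: [mebuodobotmubo].

mebuodobotmubo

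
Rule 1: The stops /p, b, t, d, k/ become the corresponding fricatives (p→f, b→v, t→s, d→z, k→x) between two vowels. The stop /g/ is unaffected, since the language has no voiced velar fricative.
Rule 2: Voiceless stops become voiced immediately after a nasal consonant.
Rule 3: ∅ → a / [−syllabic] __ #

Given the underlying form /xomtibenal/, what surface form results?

Rule 1 (intervocalic spirantization): /b/ is a stop between vowels /i/ and /e/, so it spirantizes to the fricative [v]. /xomtibenal/ → xomtivenal.
Rule 2 (post-nasal voicing): /t/ is a voiceless stop immediately after the nasal /m/, so it voices to [d]. /xomtivenal/ → xomdivenal.
Rule 3 (final a-epenthesis): the form ends in the consonant /l/, so [a] is inserted word-finally. /xomdivenal/ → xomdivenala.

xomdivenala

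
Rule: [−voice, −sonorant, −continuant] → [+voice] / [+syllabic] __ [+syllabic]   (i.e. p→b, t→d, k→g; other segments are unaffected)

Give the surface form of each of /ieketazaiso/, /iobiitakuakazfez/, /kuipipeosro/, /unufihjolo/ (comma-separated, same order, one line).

iegedazaiso, iobiidaguagazfez, kuibibeosro, unufihjolo

/ieketazaiso/: /k/ is a voiceless stop between vowels /e/ and /e/, so it voices to [g]. /t/ is a voiceless stop between vowels /e/ and /a/, so it voices to [d]. → [iegedazaiso].
/iobiitakuakazfez/: /t/ is a voiceless stop between vowels /i/ and /a/, so it voices to [d]. /k/ is a voiceless stop between vowels /a/ and /u/, so it voices to [g]. /k/ is a voiceless stop between vowels /a/ and /a/, so it voices to [g]. → [iobiidaguagazfez].
/kuipipeosro/: /p/ is a voiceless stop between vowels /i/ and /i/, so it voices to [b]. /p/ is a voiceless stop between vowels /i/ and /e/, so it voices to [b]. → [kuibibeosro].
/unufihjolo/: the rule's environment is not met; surfaces unchanged as [unufihjolo].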